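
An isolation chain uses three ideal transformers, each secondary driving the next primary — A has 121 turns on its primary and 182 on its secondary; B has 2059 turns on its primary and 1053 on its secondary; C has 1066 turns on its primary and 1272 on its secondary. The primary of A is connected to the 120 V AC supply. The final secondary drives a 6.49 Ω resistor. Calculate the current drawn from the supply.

I_supply ≈ 15.6 A

Secondary of A: V = 120.00 × 182/121 = 180.50 V.
Secondary of B: V = 180.50 × 1053/2059 = 92.308 V.
Secondary of C: V = 92.308 × 1272/1066 = 110.15 V.
I_load = 110.15/6.49 = 16.972 A, so P_out = 110.15 × 16.972 = 1869.4 W.
All ideal ⇒ P_in = P_out, so I_supply = 1869.4/120 = 15.6 A.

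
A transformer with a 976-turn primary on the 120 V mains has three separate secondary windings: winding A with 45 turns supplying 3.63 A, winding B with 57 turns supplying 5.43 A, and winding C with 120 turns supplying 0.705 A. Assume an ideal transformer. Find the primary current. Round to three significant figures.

I_p ≈ 0.571 A

V_A = 120 × 45/976 = 5.5328 V; V_B = 120 × 57/976 = 7.0082 V; V_C = 120 × 120/976 = 14.754 V.
P_out = V_A I_A + V_B I_B + V_C I_C = 5.5328×3.63 + 7.0082×5.43 + 14.754×0.705 = 20.084 + 38.055 + 10.402 = 68.540 W.
Ideal ⇒ P_in = P_out, so I_p = P_out/V_p = 68.540/120 = 0.571 A.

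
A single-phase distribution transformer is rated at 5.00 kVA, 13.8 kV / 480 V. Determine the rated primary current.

I_p ≈ 0.362 A

I_p = S/V_p = 5000/13800 = 0.362 A.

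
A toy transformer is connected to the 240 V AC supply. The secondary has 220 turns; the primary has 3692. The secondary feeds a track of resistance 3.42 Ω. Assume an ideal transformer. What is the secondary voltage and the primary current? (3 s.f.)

V_s = V_p × N_s/N_p = 240 × 220/3692 = 14.301 V.
I_s = V_s/R = 14.301/3.42 = 4.1816 A.
I_p = I_s × N_s/N_p = 4.1816 × 220/3692 = 0.249 A.

V_s ≈ 14.3 V, I_p ≈ 0.249 A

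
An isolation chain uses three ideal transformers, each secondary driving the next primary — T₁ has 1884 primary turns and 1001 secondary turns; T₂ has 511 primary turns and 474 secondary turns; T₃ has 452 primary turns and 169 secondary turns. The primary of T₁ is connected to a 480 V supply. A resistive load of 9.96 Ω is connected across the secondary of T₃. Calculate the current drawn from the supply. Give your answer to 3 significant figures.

I_supply ≈ 1.64 A

Secondary of T₁: V = 480.00 × 1001/1884 = 255.03 V.
Secondary of T₂: V = 255.03 × 474/511 = 236.57 V.
Secondary of T₃: V = 236.57 × 169/452 = 88.450 V.
I_load = 88.450/9.96 = 8.8806 A, so P_out = 88.450 × 8.8806 = 785.49 W.
All ideal ⇒ P_in = P_out, so I_supply = 785.49/480 = 1.64 A.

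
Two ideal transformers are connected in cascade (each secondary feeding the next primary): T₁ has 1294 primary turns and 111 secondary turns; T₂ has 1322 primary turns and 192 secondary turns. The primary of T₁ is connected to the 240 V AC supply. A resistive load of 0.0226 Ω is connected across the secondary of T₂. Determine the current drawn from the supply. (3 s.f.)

I_supply ≈ 1.65 A

After T₁: V = 240.00 × 111/1294 = 20.587 V.
After T₂: V = 20.587 × 192/1322 = 2.9900 V.
I_load = 2.9900/0.0226 = 132.30 A, so P_out = 2.9900 × 132.30 = 395.58 W.
All ideal ⇒ P_in = P_out, so I_supply = 395.58/240 = 1.65 A.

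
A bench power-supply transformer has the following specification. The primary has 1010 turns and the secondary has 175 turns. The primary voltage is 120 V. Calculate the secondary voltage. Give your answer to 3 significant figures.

V_s/V_p = N_s/N_p, so V_s = 120 × 175/1010 = 20.8 V.

V_s ≈ 20.8 V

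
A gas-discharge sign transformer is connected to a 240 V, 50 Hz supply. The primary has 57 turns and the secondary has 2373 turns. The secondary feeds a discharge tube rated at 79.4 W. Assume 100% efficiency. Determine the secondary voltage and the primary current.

V_s ≈ 9990 V, I_p ≈ 0.331 A

V_s = V_p × N_s/N_p = 240 × 2373/57 = 9991.6 V.
I_s = P/V_s = 79.4/9991.6 = 0.0079467 A.
I_p = I_s × N_s/N_p = 0.0079467 × 2373/57 = 0.331 A.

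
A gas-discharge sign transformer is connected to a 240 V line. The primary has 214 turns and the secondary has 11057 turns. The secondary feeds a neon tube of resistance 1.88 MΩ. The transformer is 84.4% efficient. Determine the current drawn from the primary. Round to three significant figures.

V_s = 240 × 11057/214 = 12400 V.
I_s = V_s/R = 12400/(1.88×10^6) = 0.0065959 A.
P_out = V_s I_s = 12400 × 0.0065959 = 81.792 W.
P_in = P_out/η = 81.792/0.844 = 96.910 W.
I_p = P_in/V_p = 96.910/240 = 0.404 A.

I_p ≈ 0.404 A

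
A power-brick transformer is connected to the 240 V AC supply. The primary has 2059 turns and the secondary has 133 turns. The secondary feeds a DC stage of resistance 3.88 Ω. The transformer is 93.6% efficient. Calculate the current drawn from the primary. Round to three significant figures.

I_p ≈ 0.276 A

V_s = 240 × 133/2059 = 15.503 V.
I_s = V_s/R = 15.503/3.88 = 3.9955 A.
P_out = V_s I_s = 15.503 × 3.9955 = 61.941 W.
P_in = P_out/η = 61.941/0.936 = 66.177 W.
I_p = P_in/V_p = 66.177/240 = 0.276 A.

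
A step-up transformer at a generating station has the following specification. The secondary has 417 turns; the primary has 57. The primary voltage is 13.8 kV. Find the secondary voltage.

V_s ≈ 101000 V

V_s/V_p = N_s/N_p, so V_s = 13800 × 417/57 = 101000 V.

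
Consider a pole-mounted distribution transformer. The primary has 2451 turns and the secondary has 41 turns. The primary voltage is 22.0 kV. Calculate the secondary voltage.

V_s/V_p = N_s/N_p, so V_s = 22000 × 41/2451 = 368 V.

V_s ≈ 368 V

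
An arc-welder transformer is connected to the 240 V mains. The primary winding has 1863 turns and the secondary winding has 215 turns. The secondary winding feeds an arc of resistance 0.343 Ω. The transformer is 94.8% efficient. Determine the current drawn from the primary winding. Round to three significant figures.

I_p ≈ 9.83 A

V_s = 240 × 215/1863 = 27.697 V.
I_s = V_s/R = 27.697/0.343 = 80.750 A.
P_out = V_s I_s = 27.697 × 80.750 = 2236.6 W.
P_in = P_out/η = 2236.6/0.948 = 2359.2 W.
I_p = P_in/V_p = 2359.2/240 = 9.83 A.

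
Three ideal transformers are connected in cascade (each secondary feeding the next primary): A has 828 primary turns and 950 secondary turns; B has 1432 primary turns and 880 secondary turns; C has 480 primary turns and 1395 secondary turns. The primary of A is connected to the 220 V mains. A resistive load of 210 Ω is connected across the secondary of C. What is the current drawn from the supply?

I_supply ≈ 4.40 A

After A: V = 220.00 × 950/828 = 252.42 V.
After B: V = 252.42 × 880/1432 = 155.12 V.
After C: V = 155.12 × 1395/480 = 450.80 V.
I_load = 450.80/210 = 2.1467 A, so P_out = 450.80 × 2.1467 = 967.74 W.
All ideal ⇒ P_in = P_out, so I_supply = 967.74/220 = 4.40 A.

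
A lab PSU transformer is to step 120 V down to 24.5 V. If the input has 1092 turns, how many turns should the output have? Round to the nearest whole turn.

N_out = 223 turns

N_out/N_in = V_out/V_in, so N_out = 1092 × 24.5/120 = 222.9 ≈ 223 turns.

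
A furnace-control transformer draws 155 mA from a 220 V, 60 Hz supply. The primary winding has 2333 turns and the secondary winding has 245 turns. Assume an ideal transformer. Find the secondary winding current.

I_s ≈ 1.48 A

I_s/I_p = N_p/N_s, so I_s = 0.155 × 2333/245 = 1.48 A.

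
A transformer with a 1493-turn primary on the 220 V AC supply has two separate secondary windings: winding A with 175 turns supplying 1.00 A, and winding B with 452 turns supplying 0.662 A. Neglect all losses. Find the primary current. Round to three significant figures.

V_A = 220 × 175/1493 = 25.787 V; V_B = 220 × 452/1493 = 66.604 V.
P_out = V_A I_A + V_B I_B = 25.787×1.00 + 66.604×0.662 = 25.787 + 44.092 = 69.879 W.
Ideal ⇒ P_in = P_out, so I_p = P_out/V_p = 69.879/220 = 0.318 A.

I_p ≈ 0.318 A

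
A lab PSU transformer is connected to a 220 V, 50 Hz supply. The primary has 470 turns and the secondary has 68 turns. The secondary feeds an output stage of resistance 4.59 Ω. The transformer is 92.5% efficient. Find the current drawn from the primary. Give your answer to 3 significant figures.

V_s = 220 × 68/470 = 31.830 V.
I_s = V_s/R = 31.830/4.59 = 6.9346 A.
P_out = V_s I_s = 31.830 × 6.9346 = 220.73 W.
P_in = P_out/η = 220.73/0.925 = 238.62 W.
I_p = P_in/V_p = 238.62/220 = 1.08 A.

I_p ≈ 1.08 A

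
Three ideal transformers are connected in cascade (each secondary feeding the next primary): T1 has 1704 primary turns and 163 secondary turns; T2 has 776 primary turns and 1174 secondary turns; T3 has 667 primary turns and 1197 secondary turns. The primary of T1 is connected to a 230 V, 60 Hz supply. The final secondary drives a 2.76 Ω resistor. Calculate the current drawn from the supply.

I_supply ≈ 5.62 A

After T1: V = 230.00 × 163/1704 = 22.001 V.
After T2: V = 22.001 × 1174/776 = 33.285 V.
After T3: V = 33.285 × 1197/667 = 59.734 V.
I_load = 59.734/2.76 = 21.643 A, so P_out = 59.734 × 21.643 = 1292.8 W.
All ideal ⇒ P_in = P_out, so I_supply = 1292.8/230 = 5.62 A.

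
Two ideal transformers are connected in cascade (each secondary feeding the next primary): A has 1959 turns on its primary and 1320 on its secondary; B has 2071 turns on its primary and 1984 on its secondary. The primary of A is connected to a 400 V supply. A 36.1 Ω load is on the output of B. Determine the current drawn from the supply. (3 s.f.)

Secondary of A: V = 400.00 × 1320/1959 = 269.53 V.
Secondary of B: V = 269.53 × 1984/2071 = 258.20 V.
I_load = 258.20/36.1 = 7.1524 A, so P_out = 258.20 × 7.1524 = 1846.8 W.
All ideal ⇒ P_in = P_out, so I_supply = 1846.8/400 = 4.62 A.

I_supply ≈ 4.62 A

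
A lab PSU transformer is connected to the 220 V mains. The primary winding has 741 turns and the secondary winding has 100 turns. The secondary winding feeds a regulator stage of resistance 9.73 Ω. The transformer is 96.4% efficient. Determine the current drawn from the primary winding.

I_p ≈ 0.427 A

V_s = 220 × 100/741 = 29.690 V.
I_s = V_s/R = 29.690/9.73 = 3.0513 A.
P_out = V_s I_s = 29.690 × 3.0513 = 90.593 W.
P_in = P_out/η = 90.593/0.964 = 93.976 W.
I_p = P_in/V_p = 93.976/220 = 0.427 A.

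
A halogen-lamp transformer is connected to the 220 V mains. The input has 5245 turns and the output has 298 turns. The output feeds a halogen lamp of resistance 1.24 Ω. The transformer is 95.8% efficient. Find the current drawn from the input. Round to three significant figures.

V_out = 220 × 298/5245 = 12.500 V.
I_out = V_out/R = 12.500/1.24 = 10.080 A.
P_out = V_out I_out = 12.500 × 10.080 = 126.00 W.
P_in = P_out/η = 126.00/0.958 = 131.52 W.
I_in = P_in/V_in = 131.52/220 = 0.598 A.

I_in ≈ 0.598 A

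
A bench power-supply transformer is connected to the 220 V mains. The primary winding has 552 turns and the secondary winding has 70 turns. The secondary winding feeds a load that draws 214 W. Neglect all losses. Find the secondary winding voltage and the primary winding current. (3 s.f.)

V_s ≈ 27.9 V, I_p ≈ 0.973 A

V_s = V_p × N_s/N_p = 220 × 70/552 = 27.899 V.
I_s = P/V_s = 214/27.899 = 7.6706 A.
I_p = I_s × N_s/N_p = 7.6706 × 70/552 = 0.973 A.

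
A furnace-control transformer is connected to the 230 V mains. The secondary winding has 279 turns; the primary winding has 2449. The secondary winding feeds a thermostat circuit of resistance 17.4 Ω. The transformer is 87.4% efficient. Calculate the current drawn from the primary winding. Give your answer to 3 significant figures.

I_p ≈ 0.196 A

V_s = 230 × 279/2449 = 26.203 V.
I_s = V_s/R = 26.203/17.4 = 1.5059 A.
P_out = V_s I_s = 26.203 × 1.5059 = 39.458 W.
P_in = P_out/η = 39.458/0.874 = 45.147 W.
I_p = P_in/V_p = 45.147/230 = 0.196 A.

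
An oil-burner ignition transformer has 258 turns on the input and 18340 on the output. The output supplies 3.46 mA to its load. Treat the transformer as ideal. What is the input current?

I_in ≈ 0.246 A

For an ideal transformer I_in/I_out = N_out/N_in, so I_in = 0.00346 × 18340/258 = 0.246 A.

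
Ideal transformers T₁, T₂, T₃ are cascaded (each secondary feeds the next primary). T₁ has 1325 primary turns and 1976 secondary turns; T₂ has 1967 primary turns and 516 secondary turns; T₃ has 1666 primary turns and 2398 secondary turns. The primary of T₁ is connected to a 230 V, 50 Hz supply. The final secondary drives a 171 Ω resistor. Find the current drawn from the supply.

I_supply ≈ 0.426 A

After T₁: V = 230.00 × 1976/1325 = 343.00 V.
After T₂: V = 343.00 × 516/1967 = 89.980 V.
After T₃: V = 89.980 × 2398/1666 = 129.51 V.
I_load = 129.51/171 = 0.75739 A, so P_out = 129.51 × 0.75739 = 98.094 W.
All ideal ⇒ P_in = P_out, so I_supply = 98.094/230 = 0.426 A.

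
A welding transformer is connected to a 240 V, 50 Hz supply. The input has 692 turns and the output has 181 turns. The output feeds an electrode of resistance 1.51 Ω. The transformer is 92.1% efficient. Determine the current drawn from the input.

V_out = 240 × 181/692 = 62.775 V.
I_out = V_out/R = 62.775/1.51 = 41.573 A.
P_out = V_out I_out = 62.775 × 41.573 = 2609.7 W.
P_in = P_out/η = 2609.7/0.921 = 2833.5 W.
I_in = P_in/V_in = 2833.5/240 = 11.8 A.

I_in ≈ 11.8 A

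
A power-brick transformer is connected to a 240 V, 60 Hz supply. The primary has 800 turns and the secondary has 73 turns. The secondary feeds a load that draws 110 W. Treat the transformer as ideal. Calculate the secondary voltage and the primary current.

V_s = V_p × N_s/N_p = 240 × 73/800 = 21.900 V.
I_s = P/V_s = 110/21.900 = 5.0228 A.
I_p = I_s × N_s/N_p = 5.0228 × 73/800 = 0.458 A.

V_s ≈ 21.9 V, I_p ≈ 0.458 A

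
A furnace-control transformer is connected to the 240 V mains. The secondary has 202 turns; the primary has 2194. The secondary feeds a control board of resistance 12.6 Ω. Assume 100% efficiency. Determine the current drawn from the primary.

V_s = V_p × N_s/N_p = 240 × 202/2194 = 22.097 V.
I_s = V_s/R = 22.097/12.6 = 1.7537 A.
For an ideal transformer I_p N_p = I_s N_s, so I_p = 1.7537 × 202/2194 = 0.161 A.

I_p ≈ 0.161 A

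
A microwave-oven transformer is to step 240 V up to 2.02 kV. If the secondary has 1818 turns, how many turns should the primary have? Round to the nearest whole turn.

N_p = 216 turns

N_p/N_s = V_p/V_s, so N_p = 1818 × 240/2020 = 216.0 ≈ 216 turns.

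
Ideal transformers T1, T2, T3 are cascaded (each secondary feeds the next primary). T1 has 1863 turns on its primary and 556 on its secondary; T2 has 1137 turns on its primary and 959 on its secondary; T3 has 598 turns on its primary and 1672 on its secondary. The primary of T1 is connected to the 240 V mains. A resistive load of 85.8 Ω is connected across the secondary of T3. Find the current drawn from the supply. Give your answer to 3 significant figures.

I_supply ≈ 1.39 A

Secondary of T1: V = 240.00 × 556/1863 = 71.626 V.
Secondary of T2: V = 71.626 × 959/1137 = 60.413 V.
Secondary of T3: V = 60.413 × 1672/598 = 168.91 V.
I_load = 168.91/85.8 = 1.9687 A, so P_out = 168.91 × 1.9687 = 332.54 W.
All ideal ⇒ P_in = P_out, so I_supply = 332.54/240 = 1.39 A.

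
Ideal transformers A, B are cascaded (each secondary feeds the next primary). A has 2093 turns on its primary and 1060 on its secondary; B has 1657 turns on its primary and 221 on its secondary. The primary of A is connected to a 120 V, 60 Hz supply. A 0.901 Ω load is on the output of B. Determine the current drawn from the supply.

I_supply ≈ 0.608 A

After A: V = 120.00 × 1060/2093 = 60.774 V.
After B: V = 60.774 × 221/1657 = 8.1056 V.
I_load = 8.1056/0.901 = 8.9963 A, so P_out = 8.1056 × 8.9963 = 72.921 W.
All ideal ⇒ P_in = P_out, so I_supply = 72.921/120 = 0.608 A.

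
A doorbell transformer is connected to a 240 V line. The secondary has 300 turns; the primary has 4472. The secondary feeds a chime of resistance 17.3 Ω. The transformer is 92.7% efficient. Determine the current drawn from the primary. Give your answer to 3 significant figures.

V_s = 240 × 300/4472 = 16.100 V.
I_s = V_s/R = 16.100/17.3 = 0.93065 A.
P_out = V_s I_s = 16.100 × 0.93065 = 14.984 W.
P_in = P_out/η = 14.984/0.927 = 16.164 W.
I_p = P_in/V_p = 16.164/240 = 0.0673 A.

I_p ≈ 0.0673 A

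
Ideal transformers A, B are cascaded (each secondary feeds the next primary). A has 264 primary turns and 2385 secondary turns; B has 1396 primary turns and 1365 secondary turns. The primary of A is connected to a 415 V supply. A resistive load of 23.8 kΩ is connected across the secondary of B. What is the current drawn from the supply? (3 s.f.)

Secondary of A: V = 415.00 × 2385/264 = 3749.1 V.
Secondary of B: V = 3749.1 × 1365/1396 = 3665.9 V.
I_load = 3665.9/23800 = 0.15403 A, so P_out = 3665.9 × 0.15403 = 564.65 W.
All ideal ⇒ P_in = P_out, so I_supply = 564.65/415 = 1.36 A.

I_supply ≈ 1.36 A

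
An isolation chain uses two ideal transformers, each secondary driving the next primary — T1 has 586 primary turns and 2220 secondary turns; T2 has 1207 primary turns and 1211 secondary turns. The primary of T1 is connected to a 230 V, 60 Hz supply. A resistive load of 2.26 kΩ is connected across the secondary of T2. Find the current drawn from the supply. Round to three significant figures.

After T1: V = 230.00 × 2220/586 = 871.33 V.
After T2: V = 871.33 × 1211/1207 = 874.22 V.
I_load = 874.22/2260 = 0.38682 A, so P_out = 874.22 × 0.38682 = 338.17 W.
All ideal ⇒ P_in = P_out, so I_supply = 338.17/230 = 1.47 A.

I_supply ≈ 1.47 A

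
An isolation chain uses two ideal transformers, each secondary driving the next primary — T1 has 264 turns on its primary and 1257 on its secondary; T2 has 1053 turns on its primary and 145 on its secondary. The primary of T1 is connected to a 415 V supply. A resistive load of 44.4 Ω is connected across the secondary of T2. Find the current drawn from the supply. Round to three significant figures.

I_supply ≈ 4.02 A

After T1: V = 415.00 × 1257/264 = 1976.0 V.
After T2: V = 1976.0 × 145/1053 = 272.09 V.
I_load = 272.09/44.4 = 6.1282 A, so P_out = 272.09 × 6.1282 = 1667.5 W.
All ideal ⇒ P_in = P_out, so I_supply = 1667.5/415 = 4.02 A.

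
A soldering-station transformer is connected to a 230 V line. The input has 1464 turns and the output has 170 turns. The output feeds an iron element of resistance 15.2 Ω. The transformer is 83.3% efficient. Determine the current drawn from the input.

I_in ≈ 0.245 A

V_out = 230 × 170/1464 = 26.708 V.
I_out = V_out/R = 26.708/15.2 = 1.7571 A.
P_out = V_out I_out = 26.708 × 1.7571 = 46.928 W.
P_in = P_out/η = 46.928/0.833 = 56.336 W.
I_in = P_in/V_in = 56.336/230 = 0.245 A.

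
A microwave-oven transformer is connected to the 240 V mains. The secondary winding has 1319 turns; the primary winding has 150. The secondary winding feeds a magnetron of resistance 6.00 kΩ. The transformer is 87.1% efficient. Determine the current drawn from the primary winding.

V_s = 240 × 1319/150 = 2110.4 V.
I_s = V_s/R = 2110.4/6000 = 0.35173 A.
P_out = V_s I_s = 2110.4 × 0.35173 = 742.30 W.
P_in = P_out/η = 742.30/0.871 = 852.24 W.
I_p = P_in/V_p = 852.24/240 = 3.55 A.

I_p ≈ 3.55 A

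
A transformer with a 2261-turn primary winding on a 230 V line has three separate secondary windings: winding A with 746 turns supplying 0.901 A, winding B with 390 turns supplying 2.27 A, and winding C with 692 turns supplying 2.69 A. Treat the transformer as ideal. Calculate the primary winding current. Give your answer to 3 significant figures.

I_p ≈ 1.51 A

V_A = 230 × 746/2261 = 75.887 V; V_B = 230 × 390/2261 = 39.673 V; V_C = 230 × 692/2261 = 70.394 V.
P_out = V_A I_A + V_B I_B + V_C I_C = 75.887×0.901 + 39.673×2.27 + 70.394×2.69 = 68.374 + 90.057 + 189.36 = 347.79 W.
Ideal ⇒ P_in = P_out, so I_p = P_out/V_p = 347.79/230 = 1.51 A.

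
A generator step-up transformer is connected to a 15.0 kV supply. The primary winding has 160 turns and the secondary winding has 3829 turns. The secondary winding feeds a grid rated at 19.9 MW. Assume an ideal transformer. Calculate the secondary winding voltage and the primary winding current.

V_s ≈ 359000 V, I_p ≈ 1330 A

V_s = V_p × N_s/N_p = 15000 × 3829/160 = 358970 V.
I_s = P/V_s = 1.99×10^7/358970 = 55.437 A.
I_p = I_s × N_s/N_p = 55.437 × 3829/160 = 1330 A.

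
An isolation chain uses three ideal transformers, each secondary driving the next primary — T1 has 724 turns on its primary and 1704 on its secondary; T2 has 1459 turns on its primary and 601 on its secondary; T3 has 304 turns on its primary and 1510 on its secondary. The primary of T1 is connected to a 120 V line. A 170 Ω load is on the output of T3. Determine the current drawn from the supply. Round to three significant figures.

Secondary of T1: V = 120.00 × 1704/724 = 282.43 V.
Secondary of T2: V = 282.43 × 601/1459 = 116.34 V.
Secondary of T3: V = 116.34 × 1510/304 = 577.88 V.
I_load = 577.88/170 = 3.3993 A, so P_out = 577.88 × 3.3993 = 1964.4 W.
All ideal ⇒ P_in = P_out, so I_supply = 1964.4/120 = 16.4 A.

I_supply ≈ 16.4 A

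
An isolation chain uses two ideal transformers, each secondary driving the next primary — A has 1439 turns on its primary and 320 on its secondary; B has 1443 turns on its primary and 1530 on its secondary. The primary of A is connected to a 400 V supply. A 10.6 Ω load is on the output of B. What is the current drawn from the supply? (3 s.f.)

Secondary of A: V = 400.00 × 320/1439 = 88.951 V.
Secondary of B: V = 88.951 × 1530/1443 = 94.314 V.
I_load = 94.314/10.6 = 8.8975 A, so P_out = 94.314 × 8.8975 = 839.16 W.
All ideal ⇒ P_in = P_out, so I_supply = 839.16/400 = 2.10 A.

I_supply ≈ 2.10 A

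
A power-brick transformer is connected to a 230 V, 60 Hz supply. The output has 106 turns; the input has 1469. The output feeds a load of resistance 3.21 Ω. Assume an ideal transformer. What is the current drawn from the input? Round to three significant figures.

V_out = V_in × N_out/N_in = 230 × 106/1469 = 16.596 V.
I_out = V_out/R = 16.596/3.21 = 5.1702 A.
For an ideal transformer I_in N_in = I_out N_out, so I_in = 5.1702 × 106/1469 = 0.373 A.

I_in ≈ 0.373 A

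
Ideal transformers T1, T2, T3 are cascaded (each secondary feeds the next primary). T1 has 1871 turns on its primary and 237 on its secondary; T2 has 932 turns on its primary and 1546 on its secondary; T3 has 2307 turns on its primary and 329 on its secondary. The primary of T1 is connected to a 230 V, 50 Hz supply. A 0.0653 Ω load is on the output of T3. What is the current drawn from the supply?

I_supply ≈ 3.16 A

Secondary of T1: V = 230.00 × 237/1871 = 29.134 V.
Secondary of T2: V = 29.134 × 1546/932 = 48.328 V.
Secondary of T3: V = 48.328 × 329/2307 = 6.8920 V.
I_load = 6.8920/0.0653 = 105.54 A, so P_out = 6.8920 × 105.54 = 727.40 W.
All ideal ⇒ P_in = P_out, so I_supply = 727.40/230 = 3.16 A.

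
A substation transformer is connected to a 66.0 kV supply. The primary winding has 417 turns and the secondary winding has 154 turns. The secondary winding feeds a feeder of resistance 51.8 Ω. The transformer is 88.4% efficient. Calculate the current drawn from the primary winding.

I_p ≈ 197 A

V_s = 66000 × 154/417 = 24374 V.
I_s = V_s/R = 24374/51.8 = 470.54 A.
P_out = V_s I_s = 24374 × 470.54 = 1.1469×10^7 W.
P_in = P_out/η = 1.1469×10^7/0.884 = 1.2974×10^7 W.
I_p = P_in/V_p = 1.2974×10^7/66000 = 197 A.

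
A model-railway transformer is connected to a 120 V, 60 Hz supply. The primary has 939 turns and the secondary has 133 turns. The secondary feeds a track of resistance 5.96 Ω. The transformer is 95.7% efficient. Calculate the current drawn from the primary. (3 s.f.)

I_p ≈ 0.422 A

V_s = 120 × 133/939 = 16.997 V.
I_s = V_s/R = 16.997/5.96 = 2.8518 A.
P_out = V_s I_s = 16.997 × 2.8518 = 48.472 W.
P_in = P_out/η = 48.472/0.957 = 50.650 W.
I_p = P_in/V_p = 50.650/120 = 0.422 A.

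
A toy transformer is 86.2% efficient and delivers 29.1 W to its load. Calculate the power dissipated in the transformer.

P_loss ≈ 4.66 W

P_in = P_out/η = 29.1/0.862 = 33.7587 W.
P_loss = P_in − P_out = 33.7587 − 29.1 = 4.66 W.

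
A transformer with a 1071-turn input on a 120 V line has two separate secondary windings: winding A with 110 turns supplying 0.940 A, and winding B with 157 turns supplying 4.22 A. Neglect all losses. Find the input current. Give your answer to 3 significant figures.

V_A = 120 × 110/1071 = 12.325 V; V_B = 120 × 157/1071 = 17.591 V.
P_out = V_A I_A + V_B I_B = 12.325×0.940 + 17.591×4.22 = 11.585 + 74.234 = 85.820 W.
Ideal ⇒ P_in = P_out, so I_in = P_out/V_in = 85.820/120 = 0.715 A.

I_in ≈ 0.715 A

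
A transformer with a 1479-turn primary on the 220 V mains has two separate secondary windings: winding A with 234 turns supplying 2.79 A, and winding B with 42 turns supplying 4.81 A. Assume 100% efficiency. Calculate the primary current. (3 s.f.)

V_A = 220 × 234/1479 = 34.807 V; V_B = 220 × 42/1479 = 6.2475 V.
P_out = V_A I_A + V_B I_B = 34.807×2.79 + 6.2475×4.81 = 97.112 + 30.050 = 127.16 W.
Ideal ⇒ P_in = P_out, so I_p = P_out/V_p = 127.16/220 = 0.578 A.

I_p ≈ 0.578 A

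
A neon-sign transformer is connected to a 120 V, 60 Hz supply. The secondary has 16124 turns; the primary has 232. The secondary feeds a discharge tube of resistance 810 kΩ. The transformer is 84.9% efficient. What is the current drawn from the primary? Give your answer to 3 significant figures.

V_s = 120 × 16124/232 = 8340.0 V.
I_s = V_s/R = 8340.0/810000 = 0.010296 A.
P_out = V_s I_s = 8340.0 × 0.010296 = 85.871 W.
P_in = P_out/η = 85.871/0.849 = 101.14 W.
I_p = P_in/V_p = 101.14/120 = 0.843 A.

I_p ≈ 0.843 A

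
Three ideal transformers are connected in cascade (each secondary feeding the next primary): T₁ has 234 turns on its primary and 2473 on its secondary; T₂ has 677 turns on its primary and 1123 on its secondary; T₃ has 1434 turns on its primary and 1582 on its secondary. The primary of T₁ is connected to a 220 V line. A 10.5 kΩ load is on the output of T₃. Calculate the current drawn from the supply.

After T₁: V = 220.00 × 2473/234 = 2325.0 V.
After T₂: V = 2325.0 × 1123/677 = 3856.8 V.
After T₃: V = 3856.8 × 1582/1434 = 4254.8 V.
I_load = 4254.8/10500 = 0.40522 A, so P_out = 4254.8 × 0.40522 = 1724.1 W.
All ideal ⇒ P_in = P_out, so I_supply = 1724.1/220 = 7.84 A.

I_supply ≈ 7.84 A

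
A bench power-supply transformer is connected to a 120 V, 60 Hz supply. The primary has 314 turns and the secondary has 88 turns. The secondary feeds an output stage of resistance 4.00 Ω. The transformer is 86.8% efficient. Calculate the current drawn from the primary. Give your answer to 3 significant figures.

I_p ≈ 2.71 A

V_s = 120 × 88/314 = 33.631 V.
I_s = V_s/R = 33.631/4.00 = 8.4076 A.
P_out = V_s I_s = 33.631 × 8.4076 = 282.75 W.
P_in = P_out/η = 282.75/0.868 = 325.75 W.
I_p = P_in/V_p = 325.75/120 = 2.71 A.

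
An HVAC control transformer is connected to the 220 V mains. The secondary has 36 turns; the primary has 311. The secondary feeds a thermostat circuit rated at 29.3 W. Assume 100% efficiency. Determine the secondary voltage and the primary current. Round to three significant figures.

V_s ≈ 25.5 V, I_p ≈ 0.133 A

V_s = V_p × N_s/N_p = 220 × 36/311 = 25.466 V.
I_s = P/V_s = 29.3/25.466 = 1.1505 A.
I_p = I_s × N_s/N_p = 1.1505 × 36/311 = 0.133 A.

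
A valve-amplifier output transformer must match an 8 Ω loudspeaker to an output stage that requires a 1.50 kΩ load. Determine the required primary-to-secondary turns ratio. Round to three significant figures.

N_p/N_s ≈ 13.7

Z_p/Z_s = (N_p/N_s)², so N_p/N_s = √(1500/8) = √188 = 13.7.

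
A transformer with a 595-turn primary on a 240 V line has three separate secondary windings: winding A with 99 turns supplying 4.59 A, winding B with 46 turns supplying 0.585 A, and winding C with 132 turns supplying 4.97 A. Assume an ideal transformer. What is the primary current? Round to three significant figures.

V_A = 240 × 99/595 = 39.933 V; V_B = 240 × 46/595 = 18.555 V; V_C = 240 × 132/595 = 53.244 V.
P_out = V_A I_A + V_B I_B + V_C I_C = 39.933×4.59 + 18.555×0.585 + 53.244×4.97 = 183.29 + 10.854 + 264.62 = 458.77 W.
Ideal ⇒ P_in = P_out, so I_p = P_out/V_p = 458.77/240 = 1.91 A.

I_p ≈ 1.91 A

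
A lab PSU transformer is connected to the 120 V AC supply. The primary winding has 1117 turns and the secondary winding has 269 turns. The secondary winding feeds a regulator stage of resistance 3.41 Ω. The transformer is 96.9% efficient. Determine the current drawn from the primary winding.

V_s = 120 × 269/1117 = 28.899 V.
I_s = V_s/R = 28.899/3.41 = 8.4747 A.
P_out = V_s I_s = 28.899 × 8.4747 = 244.91 W.
P_in = P_out/η = 244.91/0.969 = 252.74 W.
I_p = P_in/V_p = 252.74/120 = 2.11 A.

I_p ≈ 2.11 A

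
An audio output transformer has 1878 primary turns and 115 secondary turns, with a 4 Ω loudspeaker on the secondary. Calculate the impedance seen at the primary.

Z_p ≈ 1070 Ω

Z_p = (N_p/N_s)² × Z_s = (1878/115)² × 4 = 1070 Ω.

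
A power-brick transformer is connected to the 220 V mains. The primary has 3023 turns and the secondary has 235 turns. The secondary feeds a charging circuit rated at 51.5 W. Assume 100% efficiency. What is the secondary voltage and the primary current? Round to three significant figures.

V_s = V_p × N_s/N_p = 220 × 235/3023 = 17.102 V.
I_s = P/V_s = 51.5/17.102 = 3.0113 A.
I_p = I_s × N_s/N_p = 3.0113 × 235/3023 = 0.234 A.

V_s ≈ 17.1 V, I_p ≈ 0.234 A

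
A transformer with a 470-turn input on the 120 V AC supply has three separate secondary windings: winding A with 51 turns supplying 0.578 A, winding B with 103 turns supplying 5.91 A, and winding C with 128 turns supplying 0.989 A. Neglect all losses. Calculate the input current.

V_A = 120 × 51/470 = 13.021 V; V_B = 120 × 103/470 = 26.298 V; V_C = 120 × 128/470 = 32.681 V.
P_out = V_A I_A + V_B I_B + V_C I_C = 13.021×0.578 + 26.298×5.91 + 32.681×0.989 = 7.5263 + 155.42 + 32.321 = 195.27 W.
Ideal ⇒ P_in = P_out, so I_in = P_out/V_in = 195.27/120 = 1.63 A.

I_in ≈ 1.63 A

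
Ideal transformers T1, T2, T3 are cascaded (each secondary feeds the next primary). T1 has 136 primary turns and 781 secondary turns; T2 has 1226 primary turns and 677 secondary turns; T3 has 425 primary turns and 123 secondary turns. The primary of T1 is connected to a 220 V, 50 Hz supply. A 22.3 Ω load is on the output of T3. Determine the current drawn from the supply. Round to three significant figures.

I_supply ≈ 8.31 A

After T1: V = 220.00 × 781/136 = 1263.4 V.
After T2: V = 1263.4 × 677/1226 = 697.64 V.
After T3: V = 697.64 × 123/425 = 201.91 V.
I_load = 201.91/22.3 = 9.0541 A, so P_out = 201.91 × 9.0541 = 1828.1 W.
All ideal ⇒ P_in = P_out, so I_supply = 1828.1/220 = 8.31 A.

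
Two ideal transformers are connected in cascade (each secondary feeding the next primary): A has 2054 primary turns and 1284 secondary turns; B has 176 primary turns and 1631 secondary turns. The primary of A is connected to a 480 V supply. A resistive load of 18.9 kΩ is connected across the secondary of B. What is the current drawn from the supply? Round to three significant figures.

Secondary of A: V = 480.00 × 1284/2054 = 300.06 V.
Secondary of B: V = 300.06 × 1631/176 = 2780.7 V.
I_load = 2780.7/18900 = 0.14712 A, so P_out = 2780.7 × 0.14712 = 409.10 W.
All ideal ⇒ P_in = P_out, so I_supply = 409.10/480 = 0.852 A.

I_supply ≈ 0.852 A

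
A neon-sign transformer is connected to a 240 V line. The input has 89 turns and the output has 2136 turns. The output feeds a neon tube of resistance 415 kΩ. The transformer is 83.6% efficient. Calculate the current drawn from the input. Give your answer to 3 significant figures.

V_out = 240 × 2136/89 = 5760.0 V.
I_out = V_out/R = 5760.0/415000 = 0.013880 A.
P_out = V_out I_out = 5760.0 × 0.013880 = 79.946 W.
P_in = P_out/η = 79.946/0.836 = 95.629 W.
I_in = P_in/V_in = 95.629/240 = 0.398 A.

I_in ≈ 0.398 A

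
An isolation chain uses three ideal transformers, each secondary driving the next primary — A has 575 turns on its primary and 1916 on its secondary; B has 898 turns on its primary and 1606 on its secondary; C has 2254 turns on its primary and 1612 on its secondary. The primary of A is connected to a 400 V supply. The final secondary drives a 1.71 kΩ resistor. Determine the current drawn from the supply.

After A: V = 400.00 × 1916/575 = 1332.9 V.
After B: V = 1332.9 × 1606/898 = 2383.7 V.
After C: V = 2383.7 × 1612/2254 = 1704.8 V.
I_load = 1704.8/1710 = 0.99695 A, so P_out = 1704.8 × 0.99695 = 1699.6 W.
All ideal ⇒ P_in = P_out, so I_supply = 1699.6/400 = 4.25 A.

I_supply ≈ 4.25 A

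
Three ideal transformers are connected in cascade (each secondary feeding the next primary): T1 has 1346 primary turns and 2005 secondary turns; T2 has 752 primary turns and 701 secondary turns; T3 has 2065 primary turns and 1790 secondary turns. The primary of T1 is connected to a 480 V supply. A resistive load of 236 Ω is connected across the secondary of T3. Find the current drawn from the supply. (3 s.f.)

I_supply ≈ 2.95 A

After T1: V = 480.00 × 2005/1346 = 715.01 V.
After T2: V = 715.01 × 701/752 = 666.52 V.
After T3: V = 666.52 × 1790/2065 = 577.75 V.
I_load = 577.75/236 = 2.4481 A, so P_out = 577.75 × 2.4481 = 1414.4 W.
All ideal ⇒ P_in = P_out, so I_supply = 1414.4/480 = 2.95 A.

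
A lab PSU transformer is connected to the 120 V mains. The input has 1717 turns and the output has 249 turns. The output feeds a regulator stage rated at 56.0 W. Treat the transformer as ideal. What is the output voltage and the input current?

V_out ≈ 17.4 V, I_in ≈ 0.467 A

V_out = V_in × N_out/N_in = 120 × 249/1717 = 17.402 V.
I_out = P/V_out = 56.0/17.402 = 3.2179 A.
I_in = I_out × N_out/N_in = 3.2179 × 249/1717 = 0.467 A.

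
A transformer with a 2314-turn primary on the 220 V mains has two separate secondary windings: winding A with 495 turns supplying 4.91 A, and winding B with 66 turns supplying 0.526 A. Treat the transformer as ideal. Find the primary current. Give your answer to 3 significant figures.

I_p ≈ 1.07 A

V_A = 220 × 495/2314 = 47.061 V; V_B = 220 × 66/2314 = 6.2748 V.
P_out = V_A I_A + V_B I_B = 47.061×4.91 + 6.2748×0.526 = 231.07 + 3.3006 = 234.37 W.
Ideal ⇒ P_in = P_out, so I_p = P_out/V_p = 234.37/220 = 1.07 A.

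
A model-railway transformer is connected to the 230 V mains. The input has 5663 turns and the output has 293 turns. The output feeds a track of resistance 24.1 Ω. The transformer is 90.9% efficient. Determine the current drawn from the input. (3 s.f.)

I_in ≈ 0.0281 A

V_out = 230 × 293/5663 = 11.900 V.
I_out = V_out/R = 11.900/24.1 = 0.49378 A.
P_out = V_out I_out = 11.900 × 0.49378 = 5.8760 W.
P_in = P_out/η = 5.8760/0.909 = 6.4642 W.
I_in = P_in/V_in = 6.4642/230 = 0.0281 A.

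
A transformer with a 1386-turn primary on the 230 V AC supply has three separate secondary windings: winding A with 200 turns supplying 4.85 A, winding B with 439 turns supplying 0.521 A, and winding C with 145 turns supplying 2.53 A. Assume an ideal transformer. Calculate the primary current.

I_p ≈ 1.13 A

V_A = 230 × 200/1386 = 33.189 V; V_B = 230 × 439/1386 = 72.850 V; V_C = 230 × 145/1386 = 24.062 V.
P_out = V_A I_A + V_B I_B + V_C I_C = 33.189×4.85 + 72.850×0.521 + 24.062×2.53 = 160.97 + 37.955 + 60.877 = 259.80 W.
Ideal ⇒ P_in = P_out, so I_p = P_out/V_p = 259.80/230 = 1.13 A.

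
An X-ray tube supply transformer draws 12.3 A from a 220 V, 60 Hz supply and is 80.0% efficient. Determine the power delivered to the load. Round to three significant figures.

P_in = V_p I_p = 220 × 12.3 = 2706.0 W.
P_out = η P_in = 0.800 × 2706.0 = 2160 W.

P_out ≈ 2160 W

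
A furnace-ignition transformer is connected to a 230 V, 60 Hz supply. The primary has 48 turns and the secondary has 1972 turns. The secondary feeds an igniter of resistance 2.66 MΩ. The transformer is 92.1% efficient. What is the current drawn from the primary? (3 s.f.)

V_s = 230 × 1972/48 = 9449.2 V.
I_s = V_s/R = 9449.2/(2.66×10^6) = 0.0035523 A.
P_out = V_s I_s = 9449.2 × 0.0035523 = 33.566 W.
P_in = P_out/η = 33.566/0.921 = 36.446 W.
I_p = P_in/V_p = 36.446/230 = 0.158 A.

I_p ≈ 0.158 A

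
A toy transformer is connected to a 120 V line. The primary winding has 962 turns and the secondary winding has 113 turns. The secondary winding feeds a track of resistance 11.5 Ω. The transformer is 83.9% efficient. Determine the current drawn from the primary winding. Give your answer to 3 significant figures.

V_s = 120 × 113/962 = 14.096 V.
I_s = V_s/R = 14.096/11.5 = 1.2257 A.
P_out = V_s I_s = 14.096 × 1.2257 = 17.277 W.
P_in = P_out/η = 17.277/0.839 = 20.593 W.
I_p = P_in/V_p = 20.593/120 = 0.172 A.

I_p ≈ 0.172 A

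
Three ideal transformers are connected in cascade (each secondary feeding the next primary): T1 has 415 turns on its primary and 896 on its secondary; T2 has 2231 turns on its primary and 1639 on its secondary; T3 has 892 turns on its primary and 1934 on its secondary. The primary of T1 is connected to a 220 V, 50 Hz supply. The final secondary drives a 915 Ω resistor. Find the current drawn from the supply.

I_supply ≈ 2.84 A

After T1: V = 220.00 × 896/415 = 474.99 V.
After T2: V = 474.99 × 1639/2231 = 348.95 V.
After T3: V = 348.95 × 1934/892 = 756.58 V.
I_load = 756.58/915 = 0.82686 A, so P_out = 756.58 × 0.82686 = 625.58 W.
All ideal ⇒ P_in = P_out, so I_supply = 625.58/220 = 2.84 A.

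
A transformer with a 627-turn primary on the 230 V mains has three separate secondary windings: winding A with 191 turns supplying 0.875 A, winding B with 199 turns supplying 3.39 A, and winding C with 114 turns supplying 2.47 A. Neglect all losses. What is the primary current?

V_A = 230 × 191/627 = 70.064 V; V_B = 230 × 199/627 = 72.998 V; V_C = 230 × 114/627 = 41.818 V.
P_out = V_A I_A + V_B I_B + V_C I_C = 70.064×0.875 + 72.998×3.39 + 41.818×2.47 = 61.306 + 247.46 + 103.29 = 412.06 W.
Ideal ⇒ P_in = P_out, so I_p = P_out/V_p = 412.06/230 = 1.79 A.

I_p ≈ 1.79 A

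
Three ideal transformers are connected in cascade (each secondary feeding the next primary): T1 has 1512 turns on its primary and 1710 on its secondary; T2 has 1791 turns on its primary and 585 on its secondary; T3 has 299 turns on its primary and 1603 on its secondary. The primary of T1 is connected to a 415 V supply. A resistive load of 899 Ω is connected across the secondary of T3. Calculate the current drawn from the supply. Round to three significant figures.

Secondary of T1: V = 415.00 × 1710/1512 = 469.35 V.
Secondary of T2: V = 469.35 × 585/1791 = 153.30 V.
Secondary of T3: V = 153.30 × 1603/299 = 821.89 V.
I_load = 821.89/899 = 0.91423 A, so P_out = 821.89 × 0.91423 = 751.40 W.
All ideal ⇒ P_in = P_out, so I_supply = 751.40/415 = 1.81 A.

I_supply ≈ 1.81 A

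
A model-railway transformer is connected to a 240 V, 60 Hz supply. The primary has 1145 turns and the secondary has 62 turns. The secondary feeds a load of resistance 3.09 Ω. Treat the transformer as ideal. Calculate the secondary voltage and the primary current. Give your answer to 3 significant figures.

V_s ≈ 13.0 V, I_p ≈ 0.228 A

V_s = V_p × N_s/N_p = 240 × 62/1145 = 12.996 V.
I_s = V_s/R = 12.996/3.09 = 4.2057 A.
I_p = I_s × N_s/N_p = 4.2057 × 62/1145 = 0.228 A.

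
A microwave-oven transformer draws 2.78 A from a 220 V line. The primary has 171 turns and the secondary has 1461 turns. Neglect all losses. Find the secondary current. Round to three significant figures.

I_s/I_p = N_p/N_s, so I_s = 2.78 × 171/1461 = 0.325 A.

I_s ≈ 0.325 A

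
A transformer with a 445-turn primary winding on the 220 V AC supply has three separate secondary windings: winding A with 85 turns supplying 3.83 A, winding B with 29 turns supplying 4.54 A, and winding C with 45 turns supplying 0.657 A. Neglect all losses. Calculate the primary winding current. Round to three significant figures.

V_A = 220 × 85/445 = 42.022 V; V_B = 220 × 29/445 = 14.337 V; V_C = 220 × 45/445 = 22.247 V.
P_out = V_A I_A + V_B I_B + V_C I_C = 42.022×3.83 + 14.337×4.54 + 22.247×0.657 = 160.95 + 65.090 + 14.616 = 240.65 W.
Ideal ⇒ P_in = P_out, so I_p = P_out/V_p = 240.65/220 = 1.09 A.

I_p ≈ 1.09 A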